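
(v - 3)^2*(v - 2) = v^3 - 8*v^2 + 21*v - 18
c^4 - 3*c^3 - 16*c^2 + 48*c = c*(c - 4)*(c - 3)*(c + 4)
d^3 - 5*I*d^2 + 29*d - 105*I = (d - 7*I)*(d - 3*I)*(d + 5*I)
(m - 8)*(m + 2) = m^2 - 6*m - 16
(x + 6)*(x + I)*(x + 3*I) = x^3 + 6*x^2 + 4*I*x^2 - 3*x + 24*I*x - 18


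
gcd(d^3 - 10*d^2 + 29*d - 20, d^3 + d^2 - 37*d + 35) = d^2 - 6*d + 5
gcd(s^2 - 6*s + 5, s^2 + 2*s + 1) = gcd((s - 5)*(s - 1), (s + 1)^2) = 1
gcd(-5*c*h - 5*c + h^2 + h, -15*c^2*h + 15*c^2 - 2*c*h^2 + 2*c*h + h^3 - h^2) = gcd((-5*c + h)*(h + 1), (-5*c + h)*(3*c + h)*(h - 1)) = 5*c - h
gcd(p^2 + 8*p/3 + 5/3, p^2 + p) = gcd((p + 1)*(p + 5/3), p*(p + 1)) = p + 1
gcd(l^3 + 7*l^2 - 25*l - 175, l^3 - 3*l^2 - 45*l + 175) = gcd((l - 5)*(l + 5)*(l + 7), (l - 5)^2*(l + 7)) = l^2 + 2*l - 35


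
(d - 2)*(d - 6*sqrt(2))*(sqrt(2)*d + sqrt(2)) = sqrt(2)*d^3 - 12*d^2 - sqrt(2)*d^2 - 2*sqrt(2)*d + 12*d + 24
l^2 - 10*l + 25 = (l - 5)^2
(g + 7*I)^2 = g^2 + 14*I*g - 49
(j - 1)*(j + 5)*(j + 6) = j^3 + 10*j^2 + 19*j - 30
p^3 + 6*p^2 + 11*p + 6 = (p + 1)*(p + 2)*(p + 3)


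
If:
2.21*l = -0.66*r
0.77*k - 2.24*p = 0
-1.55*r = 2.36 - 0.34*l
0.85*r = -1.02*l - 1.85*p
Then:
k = 1.23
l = 0.43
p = 0.42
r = -1.43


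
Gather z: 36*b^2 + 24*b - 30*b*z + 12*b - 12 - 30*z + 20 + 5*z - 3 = 36*b^2 + 36*b + z*(-30*b - 25) + 5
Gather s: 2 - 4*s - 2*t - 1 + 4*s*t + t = s*(4*t - 4) - t + 1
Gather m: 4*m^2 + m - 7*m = 4*m^2 - 6*m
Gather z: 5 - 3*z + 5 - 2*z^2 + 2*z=-2*z^2 - z + 10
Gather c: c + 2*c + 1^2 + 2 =3*c + 3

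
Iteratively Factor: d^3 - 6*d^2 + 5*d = (d - 1)*(d^2 - 5*d) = d*(d - 1)*(d - 5)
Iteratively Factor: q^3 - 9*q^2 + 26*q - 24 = (q - 3)*(q^2 - 6*q + 8) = (q - 4)*(q - 3)*(q - 2)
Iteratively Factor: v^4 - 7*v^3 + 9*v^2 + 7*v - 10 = (v - 5)*(v^3 - 2*v^2 - v + 2) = (v - 5)*(v - 1)*(v^2 - v - 2) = (v - 5)*(v - 2)*(v - 1)*(v + 1)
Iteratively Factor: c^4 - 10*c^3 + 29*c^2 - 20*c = (c - 4)*(c^3 - 6*c^2 + 5*c) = (c - 4)*(c - 1)*(c^2 - 5*c) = c*(c - 4)*(c - 1)*(c - 5)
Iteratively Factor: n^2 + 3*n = (n)*(n + 3)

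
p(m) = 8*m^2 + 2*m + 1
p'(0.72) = 13.52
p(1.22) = 15.35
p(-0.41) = 1.52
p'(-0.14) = -0.24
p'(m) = 16*m + 2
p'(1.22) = 21.52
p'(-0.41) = -4.56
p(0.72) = 6.59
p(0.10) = 1.28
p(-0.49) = 1.94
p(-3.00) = 67.00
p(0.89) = 9.12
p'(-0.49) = -5.84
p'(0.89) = 16.24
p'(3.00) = 50.00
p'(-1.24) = -17.84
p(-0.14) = 0.88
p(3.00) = 79.00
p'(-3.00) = -46.00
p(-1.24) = 10.82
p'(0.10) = 3.60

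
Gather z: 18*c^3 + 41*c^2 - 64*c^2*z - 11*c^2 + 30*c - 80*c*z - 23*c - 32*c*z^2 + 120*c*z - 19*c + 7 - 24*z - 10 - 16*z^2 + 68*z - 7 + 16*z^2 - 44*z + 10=18*c^3 + 30*c^2 - 32*c*z^2 - 12*c + z*(-64*c^2 + 40*c)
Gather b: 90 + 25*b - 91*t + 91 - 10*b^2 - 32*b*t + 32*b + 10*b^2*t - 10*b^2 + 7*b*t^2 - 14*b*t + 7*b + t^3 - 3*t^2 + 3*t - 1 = b^2*(10*t - 20) + b*(7*t^2 - 46*t + 64) + t^3 - 3*t^2 - 88*t + 180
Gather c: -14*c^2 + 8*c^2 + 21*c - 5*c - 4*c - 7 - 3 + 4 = -6*c^2 + 12*c - 6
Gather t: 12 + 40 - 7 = 45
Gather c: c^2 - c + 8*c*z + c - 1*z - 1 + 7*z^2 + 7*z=c^2 + 8*c*z + 7*z^2 + 6*z - 1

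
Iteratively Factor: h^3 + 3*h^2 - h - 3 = (h + 3)*(h^2 - 1) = (h - 1)*(h + 3)*(h + 1)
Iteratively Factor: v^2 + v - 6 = (v - 2)*(v + 3)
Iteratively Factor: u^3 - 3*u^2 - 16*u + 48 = (u + 4)*(u^2 - 7*u + 12) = (u - 3)*(u + 4)*(u - 4)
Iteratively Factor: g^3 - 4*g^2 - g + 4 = (g - 1)*(g^2 - 3*g - 4) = (g - 1)*(g + 1)*(g - 4)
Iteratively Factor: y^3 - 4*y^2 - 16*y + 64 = (y + 4)*(y^2 - 8*y + 16) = (y - 4)*(y + 4)*(y - 4)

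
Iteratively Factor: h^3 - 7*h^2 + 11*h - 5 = (h - 1)*(h^2 - 6*h + 5) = (h - 1)^2*(h - 5)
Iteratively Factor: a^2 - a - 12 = (a + 3)*(a - 4)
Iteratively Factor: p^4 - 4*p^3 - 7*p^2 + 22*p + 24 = (p - 4)*(p^3 - 7*p - 6) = (p - 4)*(p + 1)*(p^2 - p - 6) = (p - 4)*(p + 1)*(p + 2)*(p - 3)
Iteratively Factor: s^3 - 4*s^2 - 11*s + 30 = (s - 2)*(s^2 - 2*s - 15) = (s - 2)*(s + 3)*(s - 5)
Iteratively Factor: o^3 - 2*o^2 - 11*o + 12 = (o + 3)*(o^2 - 5*o + 4) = (o - 4)*(o + 3)*(o - 1)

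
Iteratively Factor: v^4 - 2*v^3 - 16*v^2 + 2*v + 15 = (v + 1)*(v^3 - 3*v^2 - 13*v + 15) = (v + 1)*(v + 3)*(v^2 - 6*v + 5) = (v - 5)*(v + 1)*(v + 3)*(v - 1)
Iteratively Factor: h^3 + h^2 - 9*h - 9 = (h + 3)*(h^2 - 2*h - 3) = (h + 1)*(h + 3)*(h - 3)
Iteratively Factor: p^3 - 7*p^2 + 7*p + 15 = (p - 5)*(p^2 - 2*p - 3) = (p - 5)*(p + 1)*(p - 3)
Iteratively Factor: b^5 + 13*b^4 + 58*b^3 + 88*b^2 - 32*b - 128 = (b + 2)*(b^4 + 11*b^3 + 36*b^2 + 16*b - 64) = (b + 2)*(b + 4)*(b^3 + 7*b^2 + 8*b - 16) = (b + 2)*(b + 4)^2*(b^2 + 3*b - 4) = (b + 2)*(b + 4)^3*(b - 1)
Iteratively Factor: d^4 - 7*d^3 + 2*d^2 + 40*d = (d - 4)*(d^3 - 3*d^2 - 10*d) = d*(d - 4)*(d^2 - 3*d - 10) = d*(d - 4)*(d + 2)*(d - 5)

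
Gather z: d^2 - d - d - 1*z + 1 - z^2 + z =d^2 - 2*d - z^2 + 1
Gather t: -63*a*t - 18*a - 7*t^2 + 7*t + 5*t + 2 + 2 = -18*a - 7*t^2 + t*(12 - 63*a) + 4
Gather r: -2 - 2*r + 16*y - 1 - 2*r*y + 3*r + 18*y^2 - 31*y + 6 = r*(1 - 2*y) + 18*y^2 - 15*y + 3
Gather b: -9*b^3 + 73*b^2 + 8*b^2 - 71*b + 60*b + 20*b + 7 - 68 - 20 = -9*b^3 + 81*b^2 + 9*b - 81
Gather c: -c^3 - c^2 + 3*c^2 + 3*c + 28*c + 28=-c^3 + 2*c^2 + 31*c + 28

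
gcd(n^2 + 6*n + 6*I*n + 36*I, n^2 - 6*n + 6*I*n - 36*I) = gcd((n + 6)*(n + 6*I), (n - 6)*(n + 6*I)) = n + 6*I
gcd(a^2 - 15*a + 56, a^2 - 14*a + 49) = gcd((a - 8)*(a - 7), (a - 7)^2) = a - 7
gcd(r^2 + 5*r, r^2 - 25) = r + 5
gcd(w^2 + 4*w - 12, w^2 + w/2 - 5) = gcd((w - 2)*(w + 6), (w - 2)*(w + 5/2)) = w - 2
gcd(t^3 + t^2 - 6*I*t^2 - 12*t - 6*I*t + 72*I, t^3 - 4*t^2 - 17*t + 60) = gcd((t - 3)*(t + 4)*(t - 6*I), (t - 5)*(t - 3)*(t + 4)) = t^2 + t - 12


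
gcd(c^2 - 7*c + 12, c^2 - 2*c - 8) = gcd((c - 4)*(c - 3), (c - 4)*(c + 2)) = c - 4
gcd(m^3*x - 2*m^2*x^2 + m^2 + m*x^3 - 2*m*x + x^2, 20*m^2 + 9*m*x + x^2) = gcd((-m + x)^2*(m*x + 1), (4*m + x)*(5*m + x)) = 1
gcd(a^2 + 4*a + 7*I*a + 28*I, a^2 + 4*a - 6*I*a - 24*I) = a + 4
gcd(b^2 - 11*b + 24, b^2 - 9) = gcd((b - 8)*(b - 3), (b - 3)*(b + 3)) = b - 3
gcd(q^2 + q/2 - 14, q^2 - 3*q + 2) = 1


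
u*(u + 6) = u^2 + 6*u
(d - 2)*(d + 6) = d^2 + 4*d - 12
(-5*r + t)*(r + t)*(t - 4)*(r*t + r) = -5*r^3*t^2 + 15*r^3*t + 20*r^3 - 4*r^2*t^3 + 12*r^2*t^2 + 16*r^2*t + r*t^4 - 3*r*t^3 - 4*r*t^2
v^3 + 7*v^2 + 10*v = v*(v + 2)*(v + 5)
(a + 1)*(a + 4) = a^2 + 5*a + 4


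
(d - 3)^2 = d^2 - 6*d + 9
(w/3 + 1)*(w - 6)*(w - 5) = w^3/3 - 8*w^2/3 - w + 30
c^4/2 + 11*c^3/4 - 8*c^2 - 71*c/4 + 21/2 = (c/2 + 1)*(c - 3)*(c - 1/2)*(c + 7)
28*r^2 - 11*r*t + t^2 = (-7*r + t)*(-4*r + t)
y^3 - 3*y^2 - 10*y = y*(y - 5)*(y + 2)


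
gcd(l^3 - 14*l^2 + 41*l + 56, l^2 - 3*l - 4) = l + 1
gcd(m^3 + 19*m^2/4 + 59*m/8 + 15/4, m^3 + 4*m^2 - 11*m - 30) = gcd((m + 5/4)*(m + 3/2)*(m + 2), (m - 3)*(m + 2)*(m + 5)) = m + 2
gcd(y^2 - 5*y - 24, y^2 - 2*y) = 1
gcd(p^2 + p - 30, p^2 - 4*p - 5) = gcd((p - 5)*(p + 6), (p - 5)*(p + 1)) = p - 5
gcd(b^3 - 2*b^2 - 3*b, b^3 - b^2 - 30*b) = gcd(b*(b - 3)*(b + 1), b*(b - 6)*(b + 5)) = b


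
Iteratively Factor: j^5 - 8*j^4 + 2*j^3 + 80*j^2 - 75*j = (j)*(j^4 - 8*j^3 + 2*j^2 + 80*j - 75) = j*(j - 5)*(j^3 - 3*j^2 - 13*j + 15) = j*(j - 5)*(j + 3)*(j^2 - 6*j + 5) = j*(j - 5)*(j - 1)*(j + 3)*(j - 5)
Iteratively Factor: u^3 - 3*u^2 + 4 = (u + 1)*(u^2 - 4*u + 4) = (u - 2)*(u + 1)*(u - 2)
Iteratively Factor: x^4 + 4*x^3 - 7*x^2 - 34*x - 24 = (x - 3)*(x^3 + 7*x^2 + 14*x + 8) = (x - 3)*(x + 2)*(x^2 + 5*x + 4) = (x - 3)*(x + 1)*(x + 2)*(x + 4)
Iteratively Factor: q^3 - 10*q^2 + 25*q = (q)*(q^2 - 10*q + 25) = q*(q - 5)*(q - 5)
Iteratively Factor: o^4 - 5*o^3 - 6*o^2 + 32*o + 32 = (o + 2)*(o^3 - 7*o^2 + 8*o + 16) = (o - 4)*(o + 2)*(o^2 - 3*o - 4) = (o - 4)*(o + 1)*(o + 2)*(o - 4)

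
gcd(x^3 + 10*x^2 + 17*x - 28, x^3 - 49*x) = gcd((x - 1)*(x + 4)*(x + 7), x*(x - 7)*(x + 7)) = x + 7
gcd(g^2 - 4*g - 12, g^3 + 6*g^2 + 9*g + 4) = 1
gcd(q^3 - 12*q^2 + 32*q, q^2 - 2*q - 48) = q - 8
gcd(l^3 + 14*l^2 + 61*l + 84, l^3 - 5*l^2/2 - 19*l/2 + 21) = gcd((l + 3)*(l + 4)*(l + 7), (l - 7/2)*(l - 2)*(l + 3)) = l + 3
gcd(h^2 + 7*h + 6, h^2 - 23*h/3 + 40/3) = 1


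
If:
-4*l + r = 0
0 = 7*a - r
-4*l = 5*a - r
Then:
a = 0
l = 0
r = 0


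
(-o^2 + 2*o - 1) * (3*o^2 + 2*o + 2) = -3*o^4 + 4*o^3 - o^2 + 2*o - 2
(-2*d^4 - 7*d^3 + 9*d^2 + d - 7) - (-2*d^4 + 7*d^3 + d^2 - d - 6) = -14*d^3 + 8*d^2 + 2*d - 1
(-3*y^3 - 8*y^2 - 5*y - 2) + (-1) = -3*y^3 - 8*y^2 - 5*y - 3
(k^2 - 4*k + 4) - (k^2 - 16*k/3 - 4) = 4*k/3 + 8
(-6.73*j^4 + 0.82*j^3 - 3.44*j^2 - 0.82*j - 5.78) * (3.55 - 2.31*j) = 15.5463*j^5 - 25.7857*j^4 + 10.8574*j^3 - 10.3178*j^2 + 10.4408*j - 20.519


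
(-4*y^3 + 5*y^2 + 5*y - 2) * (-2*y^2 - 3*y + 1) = 8*y^5 + 2*y^4 - 29*y^3 - 6*y^2 + 11*y - 2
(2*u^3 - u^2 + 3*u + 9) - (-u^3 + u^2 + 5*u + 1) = 3*u^3 - 2*u^2 - 2*u + 8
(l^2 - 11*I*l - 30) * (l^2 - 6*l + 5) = l^4 - 6*l^3 - 11*I*l^3 - 25*l^2 + 66*I*l^2 + 180*l - 55*I*l - 150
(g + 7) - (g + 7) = 0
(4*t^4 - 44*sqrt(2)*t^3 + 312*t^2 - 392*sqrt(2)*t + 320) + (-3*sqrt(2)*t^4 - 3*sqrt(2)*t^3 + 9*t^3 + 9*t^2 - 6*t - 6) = -3*sqrt(2)*t^4 + 4*t^4 - 47*sqrt(2)*t^3 + 9*t^3 + 321*t^2 - 392*sqrt(2)*t - 6*t + 314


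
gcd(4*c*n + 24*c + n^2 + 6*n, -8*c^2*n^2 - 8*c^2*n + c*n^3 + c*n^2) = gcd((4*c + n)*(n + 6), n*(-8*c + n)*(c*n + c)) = 1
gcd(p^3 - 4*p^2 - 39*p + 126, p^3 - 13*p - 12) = 1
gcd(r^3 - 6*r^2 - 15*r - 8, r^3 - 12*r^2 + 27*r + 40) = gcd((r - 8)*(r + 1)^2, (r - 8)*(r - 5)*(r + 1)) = r^2 - 7*r - 8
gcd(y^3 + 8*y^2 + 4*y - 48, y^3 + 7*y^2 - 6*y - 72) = y^2 + 10*y + 24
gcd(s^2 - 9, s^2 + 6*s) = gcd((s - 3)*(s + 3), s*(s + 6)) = 1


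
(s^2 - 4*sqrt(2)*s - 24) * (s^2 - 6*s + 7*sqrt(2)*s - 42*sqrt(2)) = s^4 - 6*s^3 + 3*sqrt(2)*s^3 - 80*s^2 - 18*sqrt(2)*s^2 - 168*sqrt(2)*s + 480*s + 1008*sqrt(2)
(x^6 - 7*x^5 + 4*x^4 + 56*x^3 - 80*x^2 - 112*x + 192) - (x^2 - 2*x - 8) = x^6 - 7*x^5 + 4*x^4 + 56*x^3 - 81*x^2 - 110*x + 200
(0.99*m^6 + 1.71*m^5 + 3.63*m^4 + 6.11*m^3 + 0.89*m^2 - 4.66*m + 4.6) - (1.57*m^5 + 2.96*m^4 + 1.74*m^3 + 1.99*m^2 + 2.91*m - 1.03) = 0.99*m^6 + 0.14*m^5 + 0.67*m^4 + 4.37*m^3 - 1.1*m^2 - 7.57*m + 5.63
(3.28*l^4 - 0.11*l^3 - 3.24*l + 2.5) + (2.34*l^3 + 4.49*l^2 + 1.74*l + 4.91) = 3.28*l^4 + 2.23*l^3 + 4.49*l^2 - 1.5*l + 7.41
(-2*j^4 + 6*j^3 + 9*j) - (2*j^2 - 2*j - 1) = -2*j^4 + 6*j^3 - 2*j^2 + 11*j + 1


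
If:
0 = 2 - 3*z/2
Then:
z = 4/3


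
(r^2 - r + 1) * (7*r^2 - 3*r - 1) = 7*r^4 - 10*r^3 + 9*r^2 - 2*r - 1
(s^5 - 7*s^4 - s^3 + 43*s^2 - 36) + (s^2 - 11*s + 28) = s^5 - 7*s^4 - s^3 + 44*s^2 - 11*s - 8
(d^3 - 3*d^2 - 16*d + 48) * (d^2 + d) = d^5 - 2*d^4 - 19*d^3 + 32*d^2 + 48*d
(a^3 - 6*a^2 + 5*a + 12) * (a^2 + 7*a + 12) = a^5 + a^4 - 25*a^3 - 25*a^2 + 144*a + 144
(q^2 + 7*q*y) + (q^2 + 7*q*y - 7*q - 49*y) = 2*q^2 + 14*q*y - 7*q - 49*y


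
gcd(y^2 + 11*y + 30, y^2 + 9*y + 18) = y + 6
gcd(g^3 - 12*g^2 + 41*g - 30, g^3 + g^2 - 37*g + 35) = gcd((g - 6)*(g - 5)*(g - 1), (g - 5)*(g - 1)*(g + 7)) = g^2 - 6*g + 5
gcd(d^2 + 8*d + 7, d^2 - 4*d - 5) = d + 1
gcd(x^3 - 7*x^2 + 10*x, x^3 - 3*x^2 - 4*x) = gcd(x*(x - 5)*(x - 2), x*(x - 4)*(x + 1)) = x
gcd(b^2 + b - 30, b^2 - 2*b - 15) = b - 5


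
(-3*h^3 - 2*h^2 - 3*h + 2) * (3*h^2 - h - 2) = -9*h^5 - 3*h^4 - h^3 + 13*h^2 + 4*h - 4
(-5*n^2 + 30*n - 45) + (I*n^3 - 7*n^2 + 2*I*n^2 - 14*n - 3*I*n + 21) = I*n^3 - 12*n^2 + 2*I*n^2 + 16*n - 3*I*n - 24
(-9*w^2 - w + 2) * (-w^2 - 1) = 9*w^4 + w^3 + 7*w^2 + w - 2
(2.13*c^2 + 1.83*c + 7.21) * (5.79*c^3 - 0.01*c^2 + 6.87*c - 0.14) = 12.3327*c^5 + 10.5744*c^4 + 56.3607*c^3 + 12.2018*c^2 + 49.2765*c - 1.0094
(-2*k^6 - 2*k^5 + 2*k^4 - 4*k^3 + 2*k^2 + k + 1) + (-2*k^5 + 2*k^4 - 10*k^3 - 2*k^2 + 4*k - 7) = -2*k^6 - 4*k^5 + 4*k^4 - 14*k^3 + 5*k - 6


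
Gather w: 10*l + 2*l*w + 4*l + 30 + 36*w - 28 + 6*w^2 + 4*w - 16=14*l + 6*w^2 + w*(2*l + 40) - 14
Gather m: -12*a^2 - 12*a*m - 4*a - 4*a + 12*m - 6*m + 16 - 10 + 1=-12*a^2 - 8*a + m*(6 - 12*a) + 7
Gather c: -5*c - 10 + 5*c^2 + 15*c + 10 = 5*c^2 + 10*c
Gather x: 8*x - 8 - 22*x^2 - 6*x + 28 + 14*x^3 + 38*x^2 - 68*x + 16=14*x^3 + 16*x^2 - 66*x + 36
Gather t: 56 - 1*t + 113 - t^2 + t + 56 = 225 - t^2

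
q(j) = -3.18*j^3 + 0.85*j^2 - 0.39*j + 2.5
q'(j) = -9.54*j^2 + 1.7*j - 0.39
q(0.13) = 2.46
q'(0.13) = -0.33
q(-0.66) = 4.04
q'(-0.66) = -5.67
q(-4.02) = 224.39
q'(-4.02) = -161.39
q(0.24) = 2.41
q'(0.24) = -0.53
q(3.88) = -171.96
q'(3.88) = -137.41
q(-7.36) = 1319.24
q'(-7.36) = -529.68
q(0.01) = 2.50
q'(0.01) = -0.37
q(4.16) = -213.34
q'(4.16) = -158.41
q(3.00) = -76.88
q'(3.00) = -81.15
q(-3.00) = 97.18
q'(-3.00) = -91.35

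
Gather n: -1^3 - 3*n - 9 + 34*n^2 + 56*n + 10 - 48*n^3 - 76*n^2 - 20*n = -48*n^3 - 42*n^2 + 33*n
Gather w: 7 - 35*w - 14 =-35*w - 7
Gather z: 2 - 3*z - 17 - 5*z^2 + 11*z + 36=-5*z^2 + 8*z + 21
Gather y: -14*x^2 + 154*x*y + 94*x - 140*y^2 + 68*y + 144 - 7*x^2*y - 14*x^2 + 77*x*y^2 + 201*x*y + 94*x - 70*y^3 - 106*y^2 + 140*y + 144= -28*x^2 + 188*x - 70*y^3 + y^2*(77*x - 246) + y*(-7*x^2 + 355*x + 208) + 288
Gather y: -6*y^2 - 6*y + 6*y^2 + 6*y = 0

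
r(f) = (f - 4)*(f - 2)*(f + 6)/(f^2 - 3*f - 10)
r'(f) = (3 - 2*f)*(f - 4)*(f - 2)*(f + 6)/(f^2 - 3*f - 10)^2 + (f - 4)*(f - 2)/(f^2 - 3*f - 10) + (f - 4)*(f + 6)/(f^2 - 3*f - 10) + (f - 2)*(f + 6)/(f^2 - 3*f - 10) = (f^4 - 6*f^3 - 2*f^2 - 96*f + 424)/(f^4 - 6*f^3 - 11*f^2 + 60*f + 100)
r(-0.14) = -5.43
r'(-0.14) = 4.79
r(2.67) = 0.71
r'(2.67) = 0.76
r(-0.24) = -5.93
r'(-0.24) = 5.26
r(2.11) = 0.14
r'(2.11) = 1.25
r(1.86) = -0.19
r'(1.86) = 1.44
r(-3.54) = 7.81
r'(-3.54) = 6.72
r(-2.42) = 32.60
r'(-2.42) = 78.66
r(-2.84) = 15.89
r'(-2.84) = 20.36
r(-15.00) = -11.18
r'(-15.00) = 1.07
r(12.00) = 14.69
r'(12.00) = 0.97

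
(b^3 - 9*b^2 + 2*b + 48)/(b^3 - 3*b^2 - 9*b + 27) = (b^2 - 6*b - 16)/(b^2 - 9)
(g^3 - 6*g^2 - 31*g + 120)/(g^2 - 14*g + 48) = (g^2 + 2*g - 15)/(g - 6)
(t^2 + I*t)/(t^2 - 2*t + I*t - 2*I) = t/(t - 2)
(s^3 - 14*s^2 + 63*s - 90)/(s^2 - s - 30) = (s^2 - 8*s + 15)/(s + 5)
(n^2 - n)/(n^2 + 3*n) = (n - 1)/(n + 3)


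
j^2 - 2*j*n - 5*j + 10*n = (j - 5)*(j - 2*n)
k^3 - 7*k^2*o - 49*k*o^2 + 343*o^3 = (k - 7*o)^2*(k + 7*o)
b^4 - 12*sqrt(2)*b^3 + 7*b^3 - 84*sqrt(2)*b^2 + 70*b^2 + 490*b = b*(b + 7)*(b - 7*sqrt(2))*(b - 5*sqrt(2))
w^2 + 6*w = w*(w + 6)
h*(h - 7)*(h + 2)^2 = h^4 - 3*h^3 - 24*h^2 - 28*h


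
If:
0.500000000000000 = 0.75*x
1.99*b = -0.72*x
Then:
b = -0.24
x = 0.67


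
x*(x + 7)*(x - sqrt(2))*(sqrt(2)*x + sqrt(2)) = sqrt(2)*x^4 - 2*x^3 + 8*sqrt(2)*x^3 - 16*x^2 + 7*sqrt(2)*x^2 - 14*x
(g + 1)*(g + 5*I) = g^2 + g + 5*I*g + 5*I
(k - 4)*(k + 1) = k^2 - 3*k - 4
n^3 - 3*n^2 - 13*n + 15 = (n - 5)*(n - 1)*(n + 3)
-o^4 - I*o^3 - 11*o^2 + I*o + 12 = (o - 3*I)*(o + 4*I)*(I*o - I)*(I*o + I)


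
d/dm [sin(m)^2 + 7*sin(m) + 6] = (2*sin(m) + 7)*cos(m)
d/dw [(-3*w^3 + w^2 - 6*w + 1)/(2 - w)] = (6*w^3 - 19*w^2 + 4*w - 11)/(w^2 - 4*w + 4)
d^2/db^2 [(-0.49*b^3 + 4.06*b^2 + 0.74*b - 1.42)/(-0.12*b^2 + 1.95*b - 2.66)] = (2.22044604925031e-16*b^4 + 1.492242*b^3 - 7.35138000000001*b^2 + 20.225832*b - 55.23806)/(0.001728*b^6 - 0.08424*b^5 + 1.483812*b^4 - 11.149515*b^3 + 32.891166*b^2 - 41.39226*b + 18.821096)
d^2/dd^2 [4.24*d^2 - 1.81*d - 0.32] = 8.48000000000000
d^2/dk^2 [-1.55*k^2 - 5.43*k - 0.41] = -3.10000000000000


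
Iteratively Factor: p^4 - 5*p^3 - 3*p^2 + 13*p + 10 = (p + 1)*(p^3 - 6*p^2 + 3*p + 10) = (p - 2)*(p + 1)*(p^2 - 4*p - 5) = (p - 2)*(p + 1)^2*(p - 5)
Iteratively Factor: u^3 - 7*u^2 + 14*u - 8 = (u - 2)*(u^2 - 5*u + 4) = (u - 4)*(u - 2)*(u - 1)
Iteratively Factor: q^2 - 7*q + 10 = (q - 5)*(q - 2)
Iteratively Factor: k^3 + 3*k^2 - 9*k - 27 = (k + 3)*(k^2 - 9) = (k + 3)^2*(k - 3)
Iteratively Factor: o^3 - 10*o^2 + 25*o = (o)*(o^2 - 10*o + 25) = o*(o - 5)*(o - 5)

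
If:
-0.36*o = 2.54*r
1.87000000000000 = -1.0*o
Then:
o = -1.87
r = 0.27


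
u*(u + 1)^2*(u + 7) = u^4 + 9*u^3 + 15*u^2 + 7*u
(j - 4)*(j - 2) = j^2 - 6*j + 8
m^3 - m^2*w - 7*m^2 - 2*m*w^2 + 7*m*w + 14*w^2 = (m - 7)*(m - 2*w)*(m + w)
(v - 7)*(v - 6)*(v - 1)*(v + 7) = v^4 - 7*v^3 - 43*v^2 + 343*v - 294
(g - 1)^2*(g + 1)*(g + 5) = g^4 + 4*g^3 - 6*g^2 - 4*g + 5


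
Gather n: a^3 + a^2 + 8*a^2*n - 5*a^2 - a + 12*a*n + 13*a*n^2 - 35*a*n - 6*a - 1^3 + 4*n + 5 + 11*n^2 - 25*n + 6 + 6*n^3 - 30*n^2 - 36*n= a^3 - 4*a^2 - 7*a + 6*n^3 + n^2*(13*a - 19) + n*(8*a^2 - 23*a - 57) + 10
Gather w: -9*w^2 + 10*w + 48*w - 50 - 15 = -9*w^2 + 58*w - 65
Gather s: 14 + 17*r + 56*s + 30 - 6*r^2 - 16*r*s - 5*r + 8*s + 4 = -6*r^2 + 12*r + s*(64 - 16*r) + 48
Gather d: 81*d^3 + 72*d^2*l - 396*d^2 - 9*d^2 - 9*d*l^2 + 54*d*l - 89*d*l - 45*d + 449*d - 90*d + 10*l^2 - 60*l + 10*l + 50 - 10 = 81*d^3 + d^2*(72*l - 405) + d*(-9*l^2 - 35*l + 314) + 10*l^2 - 50*l + 40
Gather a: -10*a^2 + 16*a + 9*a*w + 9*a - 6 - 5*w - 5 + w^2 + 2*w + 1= -10*a^2 + a*(9*w + 25) + w^2 - 3*w - 10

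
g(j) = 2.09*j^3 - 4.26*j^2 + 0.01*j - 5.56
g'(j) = 6.27*j^2 - 8.52*j + 0.01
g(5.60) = 227.94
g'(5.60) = 148.93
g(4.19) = 73.43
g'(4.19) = 74.39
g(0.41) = -6.13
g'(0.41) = -2.43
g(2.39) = -1.34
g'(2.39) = 15.46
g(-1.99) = -38.92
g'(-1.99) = 41.79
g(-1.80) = -31.57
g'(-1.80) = 35.66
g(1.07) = -7.87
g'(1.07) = -1.93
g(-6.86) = -880.81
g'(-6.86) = 353.52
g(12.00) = 2992.64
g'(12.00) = 800.65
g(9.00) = 1173.08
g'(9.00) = 431.20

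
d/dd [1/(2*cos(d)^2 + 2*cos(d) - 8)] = (2*cos(d) + 1)*sin(d)/(2*(cos(d)^2 + cos(d) - 4)^2)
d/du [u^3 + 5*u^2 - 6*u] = 3*u^2 + 10*u - 6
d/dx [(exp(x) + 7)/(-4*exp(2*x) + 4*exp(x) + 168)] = ((exp(x) + 7)*(2*exp(x) - 1) - exp(2*x) + exp(x) + 42)*exp(x)/(4*(-exp(2*x) + exp(x) + 42)^2)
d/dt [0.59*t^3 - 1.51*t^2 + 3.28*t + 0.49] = 1.77*t^2 - 3.02*t + 3.28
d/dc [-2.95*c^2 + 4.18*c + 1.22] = 4.18 - 5.9*c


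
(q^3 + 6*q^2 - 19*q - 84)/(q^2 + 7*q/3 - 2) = 3*(q^2 + 3*q - 28)/(3*q - 2)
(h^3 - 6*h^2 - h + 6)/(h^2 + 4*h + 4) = (h^3 - 6*h^2 - h + 6)/(h^2 + 4*h + 4)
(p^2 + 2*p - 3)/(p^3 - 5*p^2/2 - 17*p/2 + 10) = 2*(p + 3)/(2*p^2 - 3*p - 20)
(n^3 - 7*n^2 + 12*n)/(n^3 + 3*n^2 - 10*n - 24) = n*(n - 4)/(n^2 + 6*n + 8)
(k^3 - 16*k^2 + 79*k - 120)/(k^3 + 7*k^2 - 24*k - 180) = (k^2 - 11*k + 24)/(k^2 + 12*k + 36)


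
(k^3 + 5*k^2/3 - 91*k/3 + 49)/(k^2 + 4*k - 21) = k - 7/3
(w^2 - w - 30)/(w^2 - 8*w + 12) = (w + 5)/(w - 2)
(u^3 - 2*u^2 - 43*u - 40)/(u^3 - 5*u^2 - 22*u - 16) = (u + 5)/(u + 2)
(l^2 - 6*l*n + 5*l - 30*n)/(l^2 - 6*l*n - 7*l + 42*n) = (l + 5)/(l - 7)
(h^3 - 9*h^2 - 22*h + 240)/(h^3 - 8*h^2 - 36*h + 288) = (h + 5)/(h + 6)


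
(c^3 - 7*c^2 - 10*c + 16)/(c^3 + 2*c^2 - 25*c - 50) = (c^2 - 9*c + 8)/(c^2 - 25)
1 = 1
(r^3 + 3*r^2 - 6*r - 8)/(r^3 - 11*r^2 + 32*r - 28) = (r^2 + 5*r + 4)/(r^2 - 9*r + 14)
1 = 1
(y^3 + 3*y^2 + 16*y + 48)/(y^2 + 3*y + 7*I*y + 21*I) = (y^2 + 16)/(y + 7*I)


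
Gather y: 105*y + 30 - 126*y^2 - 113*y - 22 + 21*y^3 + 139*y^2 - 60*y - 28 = 21*y^3 + 13*y^2 - 68*y - 20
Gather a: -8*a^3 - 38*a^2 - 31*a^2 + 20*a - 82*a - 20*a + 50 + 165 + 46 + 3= -8*a^3 - 69*a^2 - 82*a + 264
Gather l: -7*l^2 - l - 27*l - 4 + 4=-7*l^2 - 28*l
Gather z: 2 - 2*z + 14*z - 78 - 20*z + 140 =64 - 8*z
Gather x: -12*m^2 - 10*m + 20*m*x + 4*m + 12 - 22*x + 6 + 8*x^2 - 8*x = -12*m^2 - 6*m + 8*x^2 + x*(20*m - 30) + 18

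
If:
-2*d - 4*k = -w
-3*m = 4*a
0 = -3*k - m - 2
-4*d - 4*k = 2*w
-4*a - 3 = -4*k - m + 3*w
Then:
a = -3/4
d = 3/2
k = -1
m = 1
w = -1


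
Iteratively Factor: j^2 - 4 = (j - 2)*(j + 2)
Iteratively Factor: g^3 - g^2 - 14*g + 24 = (g - 3)*(g^2 + 2*g - 8) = (g - 3)*(g + 4)*(g - 2)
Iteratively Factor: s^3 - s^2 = (s)*(s^2 - s) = s*(s - 1)*(s)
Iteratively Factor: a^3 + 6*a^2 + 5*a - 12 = (a - 1)*(a^2 + 7*a + 12) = (a - 1)*(a + 3)*(a + 4)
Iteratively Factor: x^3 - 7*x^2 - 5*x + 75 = (x - 5)*(x^2 - 2*x - 15) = (x - 5)*(x + 3)*(x - 5)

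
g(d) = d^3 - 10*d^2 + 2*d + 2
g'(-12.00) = 674.00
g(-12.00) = -3190.00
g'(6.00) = -10.00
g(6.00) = -130.00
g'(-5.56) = 205.94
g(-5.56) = -490.14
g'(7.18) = 13.06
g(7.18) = -129.02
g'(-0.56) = 14.14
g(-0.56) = -2.43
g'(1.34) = -19.41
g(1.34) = -10.87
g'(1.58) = -22.11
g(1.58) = -15.86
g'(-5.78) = 217.83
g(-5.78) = -536.74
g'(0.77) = -11.62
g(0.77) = -1.93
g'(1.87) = -24.91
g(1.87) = -22.69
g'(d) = 3*d^2 - 20*d + 2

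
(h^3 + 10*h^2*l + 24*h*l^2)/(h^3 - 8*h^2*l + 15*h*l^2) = (h^2 + 10*h*l + 24*l^2)/(h^2 - 8*h*l + 15*l^2)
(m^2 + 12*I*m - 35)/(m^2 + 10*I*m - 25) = (m + 7*I)/(m + 5*I)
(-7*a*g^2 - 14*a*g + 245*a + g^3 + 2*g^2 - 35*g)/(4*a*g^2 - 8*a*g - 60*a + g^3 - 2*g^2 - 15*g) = (-7*a*g - 49*a + g^2 + 7*g)/(4*a*g + 12*a + g^2 + 3*g)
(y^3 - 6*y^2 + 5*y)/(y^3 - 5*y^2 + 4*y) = (y - 5)/(y - 4)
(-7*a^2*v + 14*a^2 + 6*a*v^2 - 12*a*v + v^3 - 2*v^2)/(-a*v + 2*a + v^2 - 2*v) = 7*a + v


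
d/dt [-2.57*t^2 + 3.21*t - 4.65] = 3.21 - 5.14*t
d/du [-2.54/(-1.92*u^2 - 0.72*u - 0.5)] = (-9.7536*u - 1.8288)/(1.92*u^2 + 0.72*u + 0.5)^2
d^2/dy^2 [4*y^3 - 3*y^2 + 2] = 24*y - 6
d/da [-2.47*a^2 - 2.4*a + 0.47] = -4.94*a - 2.4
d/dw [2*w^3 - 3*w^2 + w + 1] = 6*w^2 - 6*w + 1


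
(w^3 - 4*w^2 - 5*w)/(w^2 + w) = w - 5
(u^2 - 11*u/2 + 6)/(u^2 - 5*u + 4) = (u - 3/2)/(u - 1)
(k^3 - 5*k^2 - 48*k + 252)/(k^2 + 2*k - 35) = (k^2 - 12*k + 36)/(k - 5)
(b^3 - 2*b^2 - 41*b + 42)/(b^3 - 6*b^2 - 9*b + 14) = (b + 6)/(b + 2)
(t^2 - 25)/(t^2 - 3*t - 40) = (t - 5)/(t - 8)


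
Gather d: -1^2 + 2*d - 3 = 2*d - 4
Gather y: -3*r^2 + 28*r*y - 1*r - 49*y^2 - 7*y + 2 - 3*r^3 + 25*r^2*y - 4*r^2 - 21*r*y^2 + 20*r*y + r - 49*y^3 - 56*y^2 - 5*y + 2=-3*r^3 - 7*r^2 - 49*y^3 + y^2*(-21*r - 105) + y*(25*r^2 + 48*r - 12) + 4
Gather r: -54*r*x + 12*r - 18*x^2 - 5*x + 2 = r*(12 - 54*x) - 18*x^2 - 5*x + 2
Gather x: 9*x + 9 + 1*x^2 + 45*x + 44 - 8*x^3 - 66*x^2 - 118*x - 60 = -8*x^3 - 65*x^2 - 64*x - 7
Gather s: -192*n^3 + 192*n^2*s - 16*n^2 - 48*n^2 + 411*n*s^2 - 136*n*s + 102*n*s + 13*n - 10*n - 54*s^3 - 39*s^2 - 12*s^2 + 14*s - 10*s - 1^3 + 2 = -192*n^3 - 64*n^2 + 3*n - 54*s^3 + s^2*(411*n - 51) + s*(192*n^2 - 34*n + 4) + 1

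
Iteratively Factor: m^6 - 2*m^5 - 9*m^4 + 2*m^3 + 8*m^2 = (m - 1)*(m^5 - m^4 - 10*m^3 - 8*m^2) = (m - 1)*(m + 2)*(m^4 - 3*m^3 - 4*m^2) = (m - 4)*(m - 1)*(m + 2)*(m^3 + m^2) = m*(m - 4)*(m - 1)*(m + 2)*(m^2 + m) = m^2*(m - 4)*(m - 1)*(m + 2)*(m + 1)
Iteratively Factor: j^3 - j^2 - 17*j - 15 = (j + 1)*(j^2 - 2*j - 15) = (j + 1)*(j + 3)*(j - 5)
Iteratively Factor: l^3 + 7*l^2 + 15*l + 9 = (l + 3)*(l^2 + 4*l + 3) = (l + 3)^2*(l + 1)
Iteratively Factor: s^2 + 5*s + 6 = (s + 2)*(s + 3)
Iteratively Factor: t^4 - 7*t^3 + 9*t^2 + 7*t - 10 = (t - 2)*(t^3 - 5*t^2 - t + 5) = (t - 2)*(t - 1)*(t^2 - 4*t - 5) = (t - 2)*(t - 1)*(t + 1)*(t - 5)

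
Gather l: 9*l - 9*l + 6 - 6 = 0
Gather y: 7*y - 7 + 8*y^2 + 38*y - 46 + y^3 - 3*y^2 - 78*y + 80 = y^3 + 5*y^2 - 33*y + 27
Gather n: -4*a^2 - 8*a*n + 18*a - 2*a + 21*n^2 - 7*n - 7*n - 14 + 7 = -4*a^2 + 16*a + 21*n^2 + n*(-8*a - 14) - 7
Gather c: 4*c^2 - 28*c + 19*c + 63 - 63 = 4*c^2 - 9*c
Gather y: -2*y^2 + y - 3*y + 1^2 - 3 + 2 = -2*y^2 - 2*y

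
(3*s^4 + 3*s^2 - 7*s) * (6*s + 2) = 18*s^5 + 6*s^4 + 18*s^3 - 36*s^2 - 14*s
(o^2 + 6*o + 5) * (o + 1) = o^3 + 7*o^2 + 11*o + 5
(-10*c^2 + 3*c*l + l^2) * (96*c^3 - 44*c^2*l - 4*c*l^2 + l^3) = -960*c^5 + 728*c^4*l + 4*c^3*l^2 - 66*c^2*l^3 - c*l^4 + l^5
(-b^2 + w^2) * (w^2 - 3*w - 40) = -b^2*w^2 + 3*b^2*w + 40*b^2 + w^4 - 3*w^3 - 40*w^2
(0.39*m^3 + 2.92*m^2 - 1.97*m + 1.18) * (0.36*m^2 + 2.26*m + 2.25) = 0.1404*m^5 + 1.9326*m^4 + 6.7675*m^3 + 2.5426*m^2 - 1.7657*m + 2.655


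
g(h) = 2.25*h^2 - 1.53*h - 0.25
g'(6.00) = 25.47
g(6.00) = 71.57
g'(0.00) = -1.53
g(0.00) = -0.25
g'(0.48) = 0.63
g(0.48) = -0.47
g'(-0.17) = -2.30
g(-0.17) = 0.08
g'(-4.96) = -23.85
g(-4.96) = 62.69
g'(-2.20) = -11.43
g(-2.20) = 14.01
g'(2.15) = 8.14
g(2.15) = 6.86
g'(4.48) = 18.63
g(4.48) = 38.05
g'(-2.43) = -12.46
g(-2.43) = 16.75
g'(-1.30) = -7.38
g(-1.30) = 5.54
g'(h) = 4.5*h - 1.53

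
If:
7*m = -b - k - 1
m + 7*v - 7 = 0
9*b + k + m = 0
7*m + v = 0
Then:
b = 1/64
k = 1/192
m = -7/48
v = 49/48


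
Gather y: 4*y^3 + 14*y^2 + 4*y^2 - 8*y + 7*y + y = 4*y^3 + 18*y^2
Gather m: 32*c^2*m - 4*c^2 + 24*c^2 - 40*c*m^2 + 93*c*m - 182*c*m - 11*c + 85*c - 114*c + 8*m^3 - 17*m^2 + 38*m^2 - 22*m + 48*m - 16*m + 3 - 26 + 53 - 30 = 20*c^2 - 40*c + 8*m^3 + m^2*(21 - 40*c) + m*(32*c^2 - 89*c + 10)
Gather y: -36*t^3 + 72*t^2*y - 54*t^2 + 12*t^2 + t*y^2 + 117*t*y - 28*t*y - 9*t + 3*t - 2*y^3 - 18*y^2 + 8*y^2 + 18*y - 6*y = -36*t^3 - 42*t^2 - 6*t - 2*y^3 + y^2*(t - 10) + y*(72*t^2 + 89*t + 12)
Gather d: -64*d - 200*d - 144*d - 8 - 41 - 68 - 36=-408*d - 153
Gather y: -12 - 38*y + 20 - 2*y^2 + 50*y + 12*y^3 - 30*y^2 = 12*y^3 - 32*y^2 + 12*y + 8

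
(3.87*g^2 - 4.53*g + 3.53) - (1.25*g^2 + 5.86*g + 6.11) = 2.62*g^2 - 10.39*g - 2.58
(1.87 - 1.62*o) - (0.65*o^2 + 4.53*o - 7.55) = -0.65*o^2 - 6.15*o + 9.42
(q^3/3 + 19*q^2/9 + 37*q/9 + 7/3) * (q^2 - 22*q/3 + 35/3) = q^5/3 - q^4/3 - 202*q^3/27 - 86*q^2/27 + 833*q/27 + 245/9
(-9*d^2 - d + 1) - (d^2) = -10*d^2 - d + 1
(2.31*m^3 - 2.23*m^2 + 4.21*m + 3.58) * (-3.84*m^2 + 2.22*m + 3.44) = -8.8704*m^5 + 13.6914*m^4 - 13.1706*m^3 - 12.0722*m^2 + 22.43*m + 12.3152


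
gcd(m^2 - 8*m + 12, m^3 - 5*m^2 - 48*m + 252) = m - 6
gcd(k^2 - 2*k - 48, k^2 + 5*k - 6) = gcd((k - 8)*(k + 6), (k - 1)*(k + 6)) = k + 6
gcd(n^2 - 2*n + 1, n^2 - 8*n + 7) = n - 1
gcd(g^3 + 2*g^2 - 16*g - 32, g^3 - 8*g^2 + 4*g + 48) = g^2 - 2*g - 8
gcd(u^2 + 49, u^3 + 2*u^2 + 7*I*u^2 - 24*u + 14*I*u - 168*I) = u + 7*I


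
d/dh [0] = 0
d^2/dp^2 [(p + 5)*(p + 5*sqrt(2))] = 2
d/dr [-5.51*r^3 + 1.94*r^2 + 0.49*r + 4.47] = -16.53*r^2 + 3.88*r + 0.49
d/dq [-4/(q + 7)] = 4/(q + 7)^2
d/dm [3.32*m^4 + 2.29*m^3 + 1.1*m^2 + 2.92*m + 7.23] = 13.28*m^3 + 6.87*m^2 + 2.2*m + 2.92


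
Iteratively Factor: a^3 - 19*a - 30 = (a + 2)*(a^2 - 2*a - 15) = (a - 5)*(a + 2)*(a + 3)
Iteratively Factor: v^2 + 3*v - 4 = (v - 1)*(v + 4)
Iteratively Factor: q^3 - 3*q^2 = (q)*(q^2 - 3*q) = q^2*(q - 3)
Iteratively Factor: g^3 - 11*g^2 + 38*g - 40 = (g - 2)*(g^2 - 9*g + 20) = (g - 4)*(g - 2)*(g - 5)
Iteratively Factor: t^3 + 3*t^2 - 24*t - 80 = (t - 5)*(t^2 + 8*t + 16) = (t - 5)*(t + 4)*(t + 4)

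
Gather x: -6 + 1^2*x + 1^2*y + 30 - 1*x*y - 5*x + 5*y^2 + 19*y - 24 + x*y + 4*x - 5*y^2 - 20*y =0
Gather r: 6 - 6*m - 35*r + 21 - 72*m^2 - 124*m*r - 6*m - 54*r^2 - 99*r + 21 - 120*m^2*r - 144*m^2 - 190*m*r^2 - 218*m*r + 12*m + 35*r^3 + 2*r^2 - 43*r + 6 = -216*m^2 + 35*r^3 + r^2*(-190*m - 52) + r*(-120*m^2 - 342*m - 177) + 54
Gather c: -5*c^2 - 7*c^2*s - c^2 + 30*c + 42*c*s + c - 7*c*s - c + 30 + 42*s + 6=c^2*(-7*s - 6) + c*(35*s + 30) + 42*s + 36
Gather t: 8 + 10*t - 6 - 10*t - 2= 0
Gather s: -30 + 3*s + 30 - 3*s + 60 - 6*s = 60 - 6*s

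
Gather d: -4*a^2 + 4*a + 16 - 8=-4*a^2 + 4*a + 8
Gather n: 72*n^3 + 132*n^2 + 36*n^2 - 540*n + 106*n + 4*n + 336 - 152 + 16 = 72*n^3 + 168*n^2 - 430*n + 200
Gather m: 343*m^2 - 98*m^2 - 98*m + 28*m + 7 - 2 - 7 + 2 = 245*m^2 - 70*m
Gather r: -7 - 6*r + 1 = -6*r - 6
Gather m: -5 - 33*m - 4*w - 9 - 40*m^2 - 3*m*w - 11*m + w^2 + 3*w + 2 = -40*m^2 + m*(-3*w - 44) + w^2 - w - 12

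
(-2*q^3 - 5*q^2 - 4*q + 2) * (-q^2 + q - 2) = 2*q^5 + 3*q^4 + 3*q^3 + 4*q^2 + 10*q - 4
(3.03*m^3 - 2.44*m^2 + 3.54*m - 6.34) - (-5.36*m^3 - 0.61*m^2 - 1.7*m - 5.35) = 8.39*m^3 - 1.83*m^2 + 5.24*m - 0.99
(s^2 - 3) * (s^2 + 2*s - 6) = s^4 + 2*s^3 - 9*s^2 - 6*s + 18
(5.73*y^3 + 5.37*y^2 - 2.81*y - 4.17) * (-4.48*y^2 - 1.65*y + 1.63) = -25.6704*y^5 - 33.5121*y^4 + 13.0682*y^3 + 32.0712*y^2 + 2.3002*y - 6.7971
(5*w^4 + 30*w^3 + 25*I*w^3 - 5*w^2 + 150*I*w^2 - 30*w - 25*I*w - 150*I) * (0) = 0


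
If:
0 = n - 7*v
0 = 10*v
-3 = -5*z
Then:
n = 0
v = 0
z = 3/5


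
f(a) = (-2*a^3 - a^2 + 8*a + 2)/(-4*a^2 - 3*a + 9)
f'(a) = (8*a + 3)*(-2*a^3 - a^2 + 8*a + 2)/(-4*a^2 - 3*a + 9)^2 + (-6*a^2 - 2*a + 8)/(-4*a^2 - 3*a + 9) = (8*a^4 + 12*a^3 - 19*a^2 - 2*a + 78)/(16*a^4 + 24*a^3 - 63*a^2 - 54*a + 81)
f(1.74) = -0.28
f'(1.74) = 2.21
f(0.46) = 0.78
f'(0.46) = 1.63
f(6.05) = 2.76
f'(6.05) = 0.53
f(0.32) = 0.58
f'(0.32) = 1.30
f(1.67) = -0.45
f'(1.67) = 2.72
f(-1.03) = -0.65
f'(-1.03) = 0.91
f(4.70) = 2.03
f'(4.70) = 0.55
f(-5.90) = -2.94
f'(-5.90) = 0.53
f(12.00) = 5.81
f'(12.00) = 0.51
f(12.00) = 5.81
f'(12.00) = 0.51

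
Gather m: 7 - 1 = 6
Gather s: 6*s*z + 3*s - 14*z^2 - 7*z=s*(6*z + 3) - 14*z^2 - 7*z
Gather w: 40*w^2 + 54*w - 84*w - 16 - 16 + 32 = 40*w^2 - 30*w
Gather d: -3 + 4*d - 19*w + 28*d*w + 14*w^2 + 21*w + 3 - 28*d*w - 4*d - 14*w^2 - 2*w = 0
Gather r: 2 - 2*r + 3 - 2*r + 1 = 6 - 4*r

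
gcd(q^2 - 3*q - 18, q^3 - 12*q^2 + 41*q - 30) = q - 6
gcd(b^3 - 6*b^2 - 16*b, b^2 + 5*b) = b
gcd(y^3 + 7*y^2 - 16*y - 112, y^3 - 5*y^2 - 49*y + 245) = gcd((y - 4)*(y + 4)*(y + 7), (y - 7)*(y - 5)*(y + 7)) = y + 7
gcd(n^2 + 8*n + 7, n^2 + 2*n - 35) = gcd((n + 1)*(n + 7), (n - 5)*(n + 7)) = n + 7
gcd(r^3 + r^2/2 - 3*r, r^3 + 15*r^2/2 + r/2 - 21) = r^2 + r/2 - 3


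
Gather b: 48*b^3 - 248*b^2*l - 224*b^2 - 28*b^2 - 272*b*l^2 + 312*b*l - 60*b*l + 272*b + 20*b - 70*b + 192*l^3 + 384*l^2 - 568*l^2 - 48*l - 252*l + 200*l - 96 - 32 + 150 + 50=48*b^3 + b^2*(-248*l - 252) + b*(-272*l^2 + 252*l + 222) + 192*l^3 - 184*l^2 - 100*l + 72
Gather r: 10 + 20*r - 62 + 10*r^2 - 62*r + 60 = 10*r^2 - 42*r + 8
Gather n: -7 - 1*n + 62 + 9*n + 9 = 8*n + 64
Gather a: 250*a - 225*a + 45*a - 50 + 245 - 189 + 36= 70*a + 42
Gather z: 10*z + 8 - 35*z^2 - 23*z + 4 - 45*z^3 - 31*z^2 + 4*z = -45*z^3 - 66*z^2 - 9*z + 12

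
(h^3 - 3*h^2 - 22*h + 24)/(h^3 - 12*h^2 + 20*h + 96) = (h^2 + 3*h - 4)/(h^2 - 6*h - 16)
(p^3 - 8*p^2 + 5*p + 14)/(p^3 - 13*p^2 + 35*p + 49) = (p - 2)/(p - 7)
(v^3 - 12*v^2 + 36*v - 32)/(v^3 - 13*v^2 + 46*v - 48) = (v - 2)/(v - 3)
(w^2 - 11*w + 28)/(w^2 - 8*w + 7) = (w - 4)/(w - 1)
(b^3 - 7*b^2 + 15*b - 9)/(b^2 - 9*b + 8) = (b^2 - 6*b + 9)/(b - 8)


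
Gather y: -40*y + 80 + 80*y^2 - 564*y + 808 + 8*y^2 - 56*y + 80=88*y^2 - 660*y + 968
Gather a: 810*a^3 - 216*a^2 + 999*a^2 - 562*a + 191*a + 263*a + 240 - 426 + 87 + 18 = 810*a^3 + 783*a^2 - 108*a - 81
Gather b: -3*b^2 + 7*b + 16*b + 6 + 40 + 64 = -3*b^2 + 23*b + 110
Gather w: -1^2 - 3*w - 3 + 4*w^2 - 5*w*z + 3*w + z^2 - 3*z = 4*w^2 - 5*w*z + z^2 - 3*z - 4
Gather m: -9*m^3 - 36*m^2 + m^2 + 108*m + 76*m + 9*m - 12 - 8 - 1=-9*m^3 - 35*m^2 + 193*m - 21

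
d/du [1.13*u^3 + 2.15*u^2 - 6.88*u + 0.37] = 3.39*u^2 + 4.3*u - 6.88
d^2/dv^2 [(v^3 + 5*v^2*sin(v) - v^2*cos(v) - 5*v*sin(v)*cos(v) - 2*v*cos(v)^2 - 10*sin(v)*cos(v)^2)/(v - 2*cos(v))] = -5*v*sin(v) - v*cos(v) - 2*sin(v) - 10*sin(2*v) + 10*cos(v) + 2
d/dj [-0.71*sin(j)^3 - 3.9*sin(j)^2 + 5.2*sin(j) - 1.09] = (-2.13*sin(j)^2 - 7.8*sin(j) + 5.2)*cos(j)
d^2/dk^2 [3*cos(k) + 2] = -3*cos(k)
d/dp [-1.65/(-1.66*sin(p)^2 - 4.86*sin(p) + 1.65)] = -(5.478*sin(p) + 8.019)*cos(p)/(1.66*sin(p)^2 + 4.86*sin(p) - 1.65)^2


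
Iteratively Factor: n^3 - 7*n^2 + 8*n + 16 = (n + 1)*(n^2 - 8*n + 16) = (n - 4)*(n + 1)*(n - 4)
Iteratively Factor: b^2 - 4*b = (b)*(b - 4)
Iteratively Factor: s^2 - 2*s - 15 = (s - 5)*(s + 3)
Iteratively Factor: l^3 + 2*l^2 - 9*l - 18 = (l - 3)*(l^2 + 5*l + 6) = (l - 3)*(l + 2)*(l + 3)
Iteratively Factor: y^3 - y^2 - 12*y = (y + 3)*(y^2 - 4*y) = (y - 4)*(y + 3)*(y)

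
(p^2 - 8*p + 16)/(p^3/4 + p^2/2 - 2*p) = 4*(p^2 - 8*p + 16)/(p*(p^2 + 2*p - 8))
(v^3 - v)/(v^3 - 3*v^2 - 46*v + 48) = v*(v + 1)/(v^2 - 2*v - 48)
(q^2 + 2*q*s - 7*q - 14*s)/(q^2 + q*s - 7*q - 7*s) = (q + 2*s)/(q + s)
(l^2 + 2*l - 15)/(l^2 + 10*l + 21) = (l^2 + 2*l - 15)/(l^2 + 10*l + 21)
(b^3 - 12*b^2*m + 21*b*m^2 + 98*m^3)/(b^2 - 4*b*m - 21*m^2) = (b^2 - 5*b*m - 14*m^2)/(b + 3*m)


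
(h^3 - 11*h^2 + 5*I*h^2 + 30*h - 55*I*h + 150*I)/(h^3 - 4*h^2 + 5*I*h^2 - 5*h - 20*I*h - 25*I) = (h - 6)/(h + 1)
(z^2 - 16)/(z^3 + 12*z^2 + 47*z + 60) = (z - 4)/(z^2 + 8*z + 15)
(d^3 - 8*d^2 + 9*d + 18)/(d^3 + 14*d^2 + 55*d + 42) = (d^2 - 9*d + 18)/(d^2 + 13*d + 42)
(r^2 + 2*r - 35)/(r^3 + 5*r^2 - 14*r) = (r - 5)/(r*(r - 2))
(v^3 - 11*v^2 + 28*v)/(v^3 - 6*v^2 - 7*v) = (v - 4)/(v + 1)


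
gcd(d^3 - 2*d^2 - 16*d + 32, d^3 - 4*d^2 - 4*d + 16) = d^2 - 6*d + 8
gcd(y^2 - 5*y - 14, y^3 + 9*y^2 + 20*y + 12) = y + 2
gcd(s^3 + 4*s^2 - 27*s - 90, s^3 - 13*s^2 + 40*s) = s - 5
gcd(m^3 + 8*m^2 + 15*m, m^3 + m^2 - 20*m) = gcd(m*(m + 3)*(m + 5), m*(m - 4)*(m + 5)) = m^2 + 5*m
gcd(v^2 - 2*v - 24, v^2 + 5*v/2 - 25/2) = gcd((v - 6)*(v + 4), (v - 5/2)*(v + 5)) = 1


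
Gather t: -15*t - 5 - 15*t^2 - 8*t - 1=-15*t^2 - 23*t - 6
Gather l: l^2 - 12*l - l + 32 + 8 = l^2 - 13*l + 40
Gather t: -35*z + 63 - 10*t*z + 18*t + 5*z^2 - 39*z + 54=t*(18 - 10*z) + 5*z^2 - 74*z + 117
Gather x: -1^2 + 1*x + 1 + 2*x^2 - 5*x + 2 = 2*x^2 - 4*x + 2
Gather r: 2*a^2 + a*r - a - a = 2*a^2 + a*r - 2*a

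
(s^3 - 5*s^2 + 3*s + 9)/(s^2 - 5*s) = (s^3 - 5*s^2 + 3*s + 9)/(s*(s - 5))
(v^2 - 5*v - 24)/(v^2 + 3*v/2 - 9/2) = 2*(v - 8)/(2*v - 3)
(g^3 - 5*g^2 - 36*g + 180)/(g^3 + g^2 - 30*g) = (g - 6)/g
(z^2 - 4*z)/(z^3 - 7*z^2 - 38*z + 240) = z*(z - 4)/(z^3 - 7*z^2 - 38*z + 240)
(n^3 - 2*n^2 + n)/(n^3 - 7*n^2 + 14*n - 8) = n*(n - 1)/(n^2 - 6*n + 8)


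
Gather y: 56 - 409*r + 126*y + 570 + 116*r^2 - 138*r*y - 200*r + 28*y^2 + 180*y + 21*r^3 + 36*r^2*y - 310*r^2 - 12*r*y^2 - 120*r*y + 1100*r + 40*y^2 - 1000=21*r^3 - 194*r^2 + 491*r + y^2*(68 - 12*r) + y*(36*r^2 - 258*r + 306) - 374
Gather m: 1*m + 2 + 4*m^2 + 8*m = 4*m^2 + 9*m + 2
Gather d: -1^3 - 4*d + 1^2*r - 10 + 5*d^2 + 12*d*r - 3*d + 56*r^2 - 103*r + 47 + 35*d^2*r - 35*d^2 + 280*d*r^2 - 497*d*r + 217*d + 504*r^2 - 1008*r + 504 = d^2*(35*r - 30) + d*(280*r^2 - 485*r + 210) + 560*r^2 - 1110*r + 540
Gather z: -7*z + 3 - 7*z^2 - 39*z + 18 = -7*z^2 - 46*z + 21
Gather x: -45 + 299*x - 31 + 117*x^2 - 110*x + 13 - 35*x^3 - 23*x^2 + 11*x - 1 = -35*x^3 + 94*x^2 + 200*x - 64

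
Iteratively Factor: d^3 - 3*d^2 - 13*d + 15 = (d - 5)*(d^2 + 2*d - 3) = (d - 5)*(d - 1)*(d + 3)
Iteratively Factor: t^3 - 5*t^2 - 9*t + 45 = (t + 3)*(t^2 - 8*t + 15) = (t - 5)*(t + 3)*(t - 3)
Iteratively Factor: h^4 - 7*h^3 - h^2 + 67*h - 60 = (h - 4)*(h^3 - 3*h^2 - 13*h + 15) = (h - 5)*(h - 4)*(h^2 + 2*h - 3) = (h - 5)*(h - 4)*(h - 1)*(h + 3)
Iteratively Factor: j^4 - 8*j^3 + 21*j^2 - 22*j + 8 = (j - 1)*(j^3 - 7*j^2 + 14*j - 8) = (j - 1)^2*(j^2 - 6*j + 8) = (j - 4)*(j - 1)^2*(j - 2)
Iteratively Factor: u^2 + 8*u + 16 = (u + 4)*(u + 4)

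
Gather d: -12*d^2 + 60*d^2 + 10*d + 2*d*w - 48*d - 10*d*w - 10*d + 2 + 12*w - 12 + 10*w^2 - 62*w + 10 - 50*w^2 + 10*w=48*d^2 + d*(-8*w - 48) - 40*w^2 - 40*w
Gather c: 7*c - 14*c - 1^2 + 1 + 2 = 2 - 7*c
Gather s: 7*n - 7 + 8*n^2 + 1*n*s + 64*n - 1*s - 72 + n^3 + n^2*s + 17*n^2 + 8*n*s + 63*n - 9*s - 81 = n^3 + 25*n^2 + 134*n + s*(n^2 + 9*n - 10) - 160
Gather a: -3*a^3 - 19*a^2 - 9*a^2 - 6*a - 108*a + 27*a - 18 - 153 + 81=-3*a^3 - 28*a^2 - 87*a - 90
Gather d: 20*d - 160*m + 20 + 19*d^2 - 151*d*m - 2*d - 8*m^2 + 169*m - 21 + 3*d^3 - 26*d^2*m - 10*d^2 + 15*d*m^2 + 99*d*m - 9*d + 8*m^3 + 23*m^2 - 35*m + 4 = 3*d^3 + d^2*(9 - 26*m) + d*(15*m^2 - 52*m + 9) + 8*m^3 + 15*m^2 - 26*m + 3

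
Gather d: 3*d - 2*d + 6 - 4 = d + 2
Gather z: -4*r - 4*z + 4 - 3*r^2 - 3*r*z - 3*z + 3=-3*r^2 - 4*r + z*(-3*r - 7) + 7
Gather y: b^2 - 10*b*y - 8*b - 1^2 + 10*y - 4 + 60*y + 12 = b^2 - 8*b + y*(70 - 10*b) + 7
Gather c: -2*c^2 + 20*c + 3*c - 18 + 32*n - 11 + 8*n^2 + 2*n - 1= -2*c^2 + 23*c + 8*n^2 + 34*n - 30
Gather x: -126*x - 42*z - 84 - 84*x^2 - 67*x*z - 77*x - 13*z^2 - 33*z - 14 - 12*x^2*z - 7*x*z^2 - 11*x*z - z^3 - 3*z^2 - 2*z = x^2*(-12*z - 84) + x*(-7*z^2 - 78*z - 203) - z^3 - 16*z^2 - 77*z - 98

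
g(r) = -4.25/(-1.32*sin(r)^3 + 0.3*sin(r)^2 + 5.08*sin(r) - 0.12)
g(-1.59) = 1.19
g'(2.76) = -6.16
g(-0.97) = 1.26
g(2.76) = -2.44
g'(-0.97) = 0.40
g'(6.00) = 8.49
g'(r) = -4.25*(3.96*sin(r)^2*cos(r) - 0.6*sin(r)*cos(r) - 5.08*cos(r))/(-1.32*sin(r)^3 + 0.3*sin(r)^2 + 5.08*sin(r) - 0.12)^2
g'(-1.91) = -0.11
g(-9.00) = 2.05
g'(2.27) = -0.78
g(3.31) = 4.44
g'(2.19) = -0.59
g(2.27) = -1.27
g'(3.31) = -22.28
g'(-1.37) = 0.05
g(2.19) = -1.21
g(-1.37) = 1.19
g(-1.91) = 1.20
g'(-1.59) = -0.00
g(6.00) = 2.86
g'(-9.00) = -3.76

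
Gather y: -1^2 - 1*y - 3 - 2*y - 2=-3*y - 6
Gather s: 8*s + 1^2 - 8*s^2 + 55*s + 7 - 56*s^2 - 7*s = -64*s^2 + 56*s + 8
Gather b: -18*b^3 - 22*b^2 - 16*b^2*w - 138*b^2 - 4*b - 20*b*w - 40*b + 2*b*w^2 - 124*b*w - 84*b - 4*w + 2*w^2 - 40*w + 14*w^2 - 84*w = -18*b^3 + b^2*(-16*w - 160) + b*(2*w^2 - 144*w - 128) + 16*w^2 - 128*w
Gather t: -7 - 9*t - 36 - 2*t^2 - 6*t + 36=-2*t^2 - 15*t - 7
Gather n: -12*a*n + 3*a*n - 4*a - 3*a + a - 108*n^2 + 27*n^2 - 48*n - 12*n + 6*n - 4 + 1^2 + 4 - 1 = -6*a - 81*n^2 + n*(-9*a - 54)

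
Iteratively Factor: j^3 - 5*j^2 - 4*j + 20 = (j + 2)*(j^2 - 7*j + 10) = (j - 2)*(j + 2)*(j - 5)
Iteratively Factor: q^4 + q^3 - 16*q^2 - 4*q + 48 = (q - 3)*(q^3 + 4*q^2 - 4*q - 16) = (q - 3)*(q + 4)*(q^2 - 4) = (q - 3)*(q - 2)*(q + 4)*(q + 2)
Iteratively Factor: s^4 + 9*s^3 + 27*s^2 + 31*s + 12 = (s + 1)*(s^3 + 8*s^2 + 19*s + 12) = (s + 1)*(s + 4)*(s^2 + 4*s + 3) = (s + 1)*(s + 3)*(s + 4)*(s + 1)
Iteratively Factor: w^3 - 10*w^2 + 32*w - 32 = (w - 2)*(w^2 - 8*w + 16) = (w - 4)*(w - 2)*(w - 4)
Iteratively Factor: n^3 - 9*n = (n)*(n^2 - 9) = n*(n - 3)*(n + 3)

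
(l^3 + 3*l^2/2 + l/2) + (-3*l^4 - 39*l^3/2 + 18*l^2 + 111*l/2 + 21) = -3*l^4 - 37*l^3/2 + 39*l^2/2 + 56*l + 21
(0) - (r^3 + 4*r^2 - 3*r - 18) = -r^3 - 4*r^2 + 3*r + 18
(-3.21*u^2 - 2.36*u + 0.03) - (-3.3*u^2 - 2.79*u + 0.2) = 0.0899999999999999*u^2 + 0.43*u - 0.17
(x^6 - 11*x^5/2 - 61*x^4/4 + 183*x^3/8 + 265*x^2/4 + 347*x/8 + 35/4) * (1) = x^6 - 11*x^5/2 - 61*x^4/4 + 183*x^3/8 + 265*x^2/4 + 347*x/8 + 35/4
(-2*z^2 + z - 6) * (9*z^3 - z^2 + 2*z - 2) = -18*z^5 + 11*z^4 - 59*z^3 + 12*z^2 - 14*z + 12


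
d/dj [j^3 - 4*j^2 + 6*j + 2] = 3*j^2 - 8*j + 6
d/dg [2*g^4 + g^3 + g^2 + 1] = g*(8*g^2 + 3*g + 2)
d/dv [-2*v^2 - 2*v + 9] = -4*v - 2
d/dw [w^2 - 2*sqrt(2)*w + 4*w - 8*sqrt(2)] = 2*w - 2*sqrt(2) + 4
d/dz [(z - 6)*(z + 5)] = 2*z - 1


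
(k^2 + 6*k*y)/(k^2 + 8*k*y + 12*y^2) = k/(k + 2*y)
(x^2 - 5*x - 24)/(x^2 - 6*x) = (x^2 - 5*x - 24)/(x*(x - 6))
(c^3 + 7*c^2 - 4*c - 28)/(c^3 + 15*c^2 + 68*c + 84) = (c - 2)/(c + 6)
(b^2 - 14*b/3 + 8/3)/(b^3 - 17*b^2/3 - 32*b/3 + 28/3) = (b - 4)/(b^2 - 5*b - 14)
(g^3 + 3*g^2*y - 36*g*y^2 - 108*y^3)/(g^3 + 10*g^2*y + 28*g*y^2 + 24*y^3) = (g^2 - 3*g*y - 18*y^2)/(g^2 + 4*g*y + 4*y^2)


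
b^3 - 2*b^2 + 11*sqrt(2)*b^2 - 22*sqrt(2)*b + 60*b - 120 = (b - 2)*(b + 5*sqrt(2))*(b + 6*sqrt(2))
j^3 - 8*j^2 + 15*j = j*(j - 5)*(j - 3)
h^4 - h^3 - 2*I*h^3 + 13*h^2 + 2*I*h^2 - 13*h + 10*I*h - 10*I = (h - 1)*(h - 5*I)*(h + I)*(h + 2*I)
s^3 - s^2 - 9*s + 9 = (s - 3)*(s - 1)*(s + 3)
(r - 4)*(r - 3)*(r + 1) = r^3 - 6*r^2 + 5*r + 12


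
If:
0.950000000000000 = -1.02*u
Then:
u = -0.93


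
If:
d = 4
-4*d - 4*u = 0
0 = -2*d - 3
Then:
No Solution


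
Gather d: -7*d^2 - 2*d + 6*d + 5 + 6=-7*d^2 + 4*d + 11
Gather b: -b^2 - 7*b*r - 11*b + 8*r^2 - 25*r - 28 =-b^2 + b*(-7*r - 11) + 8*r^2 - 25*r - 28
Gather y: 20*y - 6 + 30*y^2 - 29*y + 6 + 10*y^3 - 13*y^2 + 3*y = 10*y^3 + 17*y^2 - 6*y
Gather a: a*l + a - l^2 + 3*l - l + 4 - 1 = a*(l + 1) - l^2 + 2*l + 3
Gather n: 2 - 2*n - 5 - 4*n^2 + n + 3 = -4*n^2 - n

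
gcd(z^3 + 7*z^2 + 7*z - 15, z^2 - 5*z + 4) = z - 1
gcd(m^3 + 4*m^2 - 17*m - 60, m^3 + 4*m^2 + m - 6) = m + 3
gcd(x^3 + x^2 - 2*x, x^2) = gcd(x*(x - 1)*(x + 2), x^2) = x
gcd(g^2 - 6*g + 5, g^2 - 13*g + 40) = g - 5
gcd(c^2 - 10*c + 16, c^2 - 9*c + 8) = c - 8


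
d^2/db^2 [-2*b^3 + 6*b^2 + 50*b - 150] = 12 - 12*b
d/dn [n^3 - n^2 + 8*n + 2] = 3*n^2 - 2*n + 8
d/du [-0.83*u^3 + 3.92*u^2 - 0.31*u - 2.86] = -2.49*u^2 + 7.84*u - 0.31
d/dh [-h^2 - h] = -2*h - 1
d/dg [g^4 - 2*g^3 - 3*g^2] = 2*g*(2*g^2 - 3*g - 3)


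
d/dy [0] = 0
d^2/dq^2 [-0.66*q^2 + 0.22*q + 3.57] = -1.32000000000000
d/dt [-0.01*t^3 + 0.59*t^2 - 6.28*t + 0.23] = -0.03*t^2 + 1.18*t - 6.28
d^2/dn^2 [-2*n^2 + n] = -4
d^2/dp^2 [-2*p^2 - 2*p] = -4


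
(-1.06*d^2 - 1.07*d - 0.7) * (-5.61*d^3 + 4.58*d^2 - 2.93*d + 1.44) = 5.9466*d^5 + 1.1479*d^4 + 2.1322*d^3 - 1.5973*d^2 + 0.5102*d - 1.008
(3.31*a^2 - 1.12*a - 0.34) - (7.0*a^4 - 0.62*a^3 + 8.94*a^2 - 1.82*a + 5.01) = -7.0*a^4 + 0.62*a^3 - 5.63*a^2 + 0.7*a - 5.35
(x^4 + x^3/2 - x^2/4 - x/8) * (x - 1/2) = x^5 - x^3/2 + x/16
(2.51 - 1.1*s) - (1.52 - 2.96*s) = 1.86*s + 0.99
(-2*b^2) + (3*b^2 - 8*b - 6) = b^2 - 8*b - 6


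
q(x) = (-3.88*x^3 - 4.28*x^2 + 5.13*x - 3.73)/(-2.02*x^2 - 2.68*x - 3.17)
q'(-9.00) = 2.01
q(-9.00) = -17.05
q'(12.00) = 1.95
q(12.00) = 22.27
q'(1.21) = 1.46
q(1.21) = 1.14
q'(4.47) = 2.01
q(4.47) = 7.44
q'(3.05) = 2.01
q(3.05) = 4.58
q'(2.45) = 1.98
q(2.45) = 3.38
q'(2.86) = 2.00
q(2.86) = 4.20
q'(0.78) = 0.75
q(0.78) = 0.64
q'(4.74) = 2.00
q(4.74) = 7.98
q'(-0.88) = -0.15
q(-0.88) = 3.75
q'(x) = (4.04*x + 2.68)*(-3.88*x^3 - 4.28*x^2 + 5.13*x - 3.73)/(-2.02*x^2 - 2.68*x - 3.17)^2 + (-11.64*x^2 - 8.56*x + 5.13)/(-2.02*x^2 - 2.68*x - 3.17) = (7.8376*x^4 + 20.7968*x^3 + 58.7318*x^2 + 12.066*x - 26.2585)/(4.0804*x^4 + 10.8272*x^3 + 19.9892*x^2 + 16.9912*x + 10.0489)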